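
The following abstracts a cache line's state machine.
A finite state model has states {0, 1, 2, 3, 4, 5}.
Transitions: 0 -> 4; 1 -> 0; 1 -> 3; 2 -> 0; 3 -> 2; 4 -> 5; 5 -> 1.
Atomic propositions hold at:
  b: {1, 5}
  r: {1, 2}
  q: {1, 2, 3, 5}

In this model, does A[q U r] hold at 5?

Yes

A[q U r]: least fixpoint, start Z0 = Sat(r) = {1, 2}, add states in Sat(q) with every successor in Z. Z1 = {1, 2, 3, 5}; fixed.
Sat(A[q U r]) = {1, 2, 3, 5}
5 ∈ Sat(A[q U r]) = {1, 2, 3, 5}, so the formula holds at 5.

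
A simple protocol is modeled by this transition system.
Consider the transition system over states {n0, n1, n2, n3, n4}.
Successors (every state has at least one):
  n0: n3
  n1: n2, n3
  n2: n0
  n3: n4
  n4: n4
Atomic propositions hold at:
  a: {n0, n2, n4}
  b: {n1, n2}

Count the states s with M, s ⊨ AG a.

1

AG a: greatest fixpoint, start Z0 = {n0, n2, n4}, keep only states in Sat with every successor in Z. Z1 = {n2, n4}; Z2 = {n4}; fixed.
Sat(AG a) = {n4}
|Sat(AG a)| = |{n4}| = 1.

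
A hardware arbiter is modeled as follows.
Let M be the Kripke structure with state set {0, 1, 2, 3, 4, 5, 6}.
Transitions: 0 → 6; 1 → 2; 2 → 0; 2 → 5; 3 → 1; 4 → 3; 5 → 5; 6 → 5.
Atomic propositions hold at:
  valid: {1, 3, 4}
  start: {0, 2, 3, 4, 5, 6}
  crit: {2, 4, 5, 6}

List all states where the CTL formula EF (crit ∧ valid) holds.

{4}

Sat(crit ∧ valid) = {4}
EF (crit ∧ valid): least fixpoint, start Z0 = {4}, add states with some successor in Z. Already a fixed point.
Sat(EF (crit ∧ valid)) = {4}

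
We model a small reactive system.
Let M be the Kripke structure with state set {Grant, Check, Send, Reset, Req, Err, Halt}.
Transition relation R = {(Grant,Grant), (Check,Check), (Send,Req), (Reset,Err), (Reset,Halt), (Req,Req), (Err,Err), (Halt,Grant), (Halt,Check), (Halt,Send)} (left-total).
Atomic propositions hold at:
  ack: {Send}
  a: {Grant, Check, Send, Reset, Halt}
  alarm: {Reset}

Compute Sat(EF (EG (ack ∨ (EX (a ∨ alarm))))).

{Grant, Check, Reset, Halt}

Sat(a ∨ alarm) = {Grant, Check, Send, Reset, Halt}
Sat(EX (a ∨ alarm)) = {s : some successor in {Grant, Check, Send, Reset, Halt}} = {Grant, Check, Reset, Halt}
Sat(ack ∨ (EX (a ∨ alarm))) = {Grant, Check, Send, Reset, Halt}
EG (ack ∨ (EX (a ∨ alarm))): greatest fixpoint, start Z0 = {Grant, Check, Send, Reset, Halt}, keep only states in Sat with some successor in Z. Z1 = {Grant, Check, Reset, Halt}; fixed.
Sat(EG (ack ∨ (EX (a ∨ alarm)))) = {Grant, Check, Reset, Halt}
EF (EG (ack ∨ (EX (a ∨ alarm)))): least fixpoint, start Z0 = {Grant, Check, Reset, Halt}, add states with some successor in Z. Already a fixed point.
Sat(EF (EG (ack ∨ (EX (a ∨ alarm))))) = {Grant, Check, Reset, Halt}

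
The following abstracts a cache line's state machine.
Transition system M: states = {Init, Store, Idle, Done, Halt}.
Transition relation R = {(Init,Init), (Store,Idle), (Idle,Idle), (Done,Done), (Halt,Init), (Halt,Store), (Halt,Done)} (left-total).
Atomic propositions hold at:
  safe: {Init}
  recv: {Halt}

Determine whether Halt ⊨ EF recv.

Yes

EF recv: least fixpoint, start Z0 = {Halt}, add states with some successor in Z. Already a fixed point.
Sat(EF recv) = {Halt}
Halt ∈ Sat(EF recv) = {Halt}, so the formula holds at Halt.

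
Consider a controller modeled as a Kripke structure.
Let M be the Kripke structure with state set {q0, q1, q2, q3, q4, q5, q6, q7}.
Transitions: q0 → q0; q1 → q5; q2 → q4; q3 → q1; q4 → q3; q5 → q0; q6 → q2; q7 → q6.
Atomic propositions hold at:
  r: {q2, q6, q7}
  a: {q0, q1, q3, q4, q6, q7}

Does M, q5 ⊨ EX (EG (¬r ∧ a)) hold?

Sat(¬r) = {q0, q1, q3, q4, q5}
Sat(¬r ∧ a) = {q0, q1, q3, q4}
EG (¬r ∧ a): greatest fixpoint, start Z0 = {q0, q1, q3, q4}, keep only states in Sat with some successor in Z. Z1 = {q0, q3, q4}; Z2 = {q0, q4}; Z3 = {q0}; fixed.
Sat(EG (¬r ∧ a)) = {q0}
Sat(EX (EG (¬r ∧ a))) = {s : some successor in {q0}} = {q0, q5}
q5 ∈ Sat(EX (EG (¬r ∧ a))) = {q0, q5}, so the formula holds at q5.

Yes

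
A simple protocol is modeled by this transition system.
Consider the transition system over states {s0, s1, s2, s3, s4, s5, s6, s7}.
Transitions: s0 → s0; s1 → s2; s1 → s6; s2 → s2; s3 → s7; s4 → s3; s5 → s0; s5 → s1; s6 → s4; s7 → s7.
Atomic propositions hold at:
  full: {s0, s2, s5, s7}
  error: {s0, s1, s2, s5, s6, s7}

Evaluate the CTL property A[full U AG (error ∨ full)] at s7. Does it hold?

Sat(error ∨ full) = {s0, s1, s2, s5, s6, s7}
AG (error ∨ full): greatest fixpoint, start Z0 = {s0, s1, s2, s5, s6, s7}, keep only states in Sat with every successor in Z. Z1 = {s0, s1, s2, s5, s7}; Z2 = {s0, s2, s5, s7}; Z3 = {s0, s2, s7}; fixed.
Sat(AG (error ∨ full)) = {s0, s2, s7}
A[full U AG (error ∨ full)]: least fixpoint, start Z0 = Sat(AG (error ∨ full)) = {s0, s2, s7}, add states in Sat(full) with every successor in Z. Already a fixed point.
Sat(A[full U AG (error ∨ full)]) = {s0, s2, s7}
s7 ∈ Sat(A[full U AG (error ∨ full)]) = {s0, s2, s7}, so the formula holds at s7.

Yes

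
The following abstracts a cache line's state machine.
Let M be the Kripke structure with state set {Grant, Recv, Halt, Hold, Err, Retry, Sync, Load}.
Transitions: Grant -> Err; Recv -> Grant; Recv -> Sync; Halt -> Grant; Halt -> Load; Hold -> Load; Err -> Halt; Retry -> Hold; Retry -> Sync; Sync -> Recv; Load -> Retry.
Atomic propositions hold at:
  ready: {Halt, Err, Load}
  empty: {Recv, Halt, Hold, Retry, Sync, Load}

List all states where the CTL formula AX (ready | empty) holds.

Sat(ready | empty) = {Recv, Halt, Hold, Err, Retry, Sync, Load}
Sat(AX (ready | empty)) = {s : every successor in {Recv, Halt, Hold, Err, Retry, Sync, Load}} = {Grant, Hold, Err, Retry, Sync, Load}

{Grant, Hold, Err, Retry, Sync, Load}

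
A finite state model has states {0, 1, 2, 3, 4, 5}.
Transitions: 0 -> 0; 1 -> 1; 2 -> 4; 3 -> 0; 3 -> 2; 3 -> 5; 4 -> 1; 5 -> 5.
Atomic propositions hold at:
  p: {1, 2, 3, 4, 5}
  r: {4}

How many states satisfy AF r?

AF r: least fixpoint, start Z0 = {4}, add states with every successor in Z. Z1 = {2, 4}; fixed.
Sat(AF r) = {2, 4}
|Sat(AF r)| = |{2, 4}| = 2.

2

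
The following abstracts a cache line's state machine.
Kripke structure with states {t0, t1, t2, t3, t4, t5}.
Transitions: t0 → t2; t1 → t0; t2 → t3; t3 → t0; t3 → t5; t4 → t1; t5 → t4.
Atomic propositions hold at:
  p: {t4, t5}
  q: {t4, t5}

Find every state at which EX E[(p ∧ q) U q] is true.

Sat(p ∧ q) = {t4, t5}
E[(p ∧ q) U q]: least fixpoint, start Z0 = Sat(q) = {t4, t5}, add states in Sat(p ∧ q) with some successor in Z. Already a fixed point.
Sat(E[(p ∧ q) U q]) = {t4, t5}
Sat(EX E[(p ∧ q) U q]) = {s : some successor in {t4, t5}} = {t3, t5}

{t3, t5}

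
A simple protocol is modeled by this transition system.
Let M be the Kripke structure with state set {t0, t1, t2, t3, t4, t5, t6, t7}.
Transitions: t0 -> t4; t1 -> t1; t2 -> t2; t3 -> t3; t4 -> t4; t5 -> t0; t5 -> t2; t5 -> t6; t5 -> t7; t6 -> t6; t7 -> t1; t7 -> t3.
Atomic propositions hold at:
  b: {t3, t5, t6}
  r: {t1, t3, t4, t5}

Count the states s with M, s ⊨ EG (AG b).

AG b: greatest fixpoint, start Z0 = {t3, t5, t6}, keep only states in Sat with every successor in Z. Z1 = {t3, t6}; fixed.
Sat(AG b) = {t3, t6}
EG (AG b): greatest fixpoint, start Z0 = {t3, t6}, keep only states in Sat with some successor in Z. Already a fixed point.
Sat(EG (AG b)) = {t3, t6}
|Sat(EG (AG b))| = |{t3, t6}| = 2.

2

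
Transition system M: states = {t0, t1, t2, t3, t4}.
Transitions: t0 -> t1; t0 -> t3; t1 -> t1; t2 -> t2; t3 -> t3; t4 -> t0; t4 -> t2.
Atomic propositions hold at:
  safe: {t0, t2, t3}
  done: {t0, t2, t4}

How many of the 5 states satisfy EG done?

EG done: greatest fixpoint, start Z0 = {t0, t2, t4}, keep only states in Sat with some successor in Z. Z1 = {t2, t4}; fixed.
Sat(EG done) = {t2, t4}
|Sat(EG done)| = |{t2, t4}| = 2.

2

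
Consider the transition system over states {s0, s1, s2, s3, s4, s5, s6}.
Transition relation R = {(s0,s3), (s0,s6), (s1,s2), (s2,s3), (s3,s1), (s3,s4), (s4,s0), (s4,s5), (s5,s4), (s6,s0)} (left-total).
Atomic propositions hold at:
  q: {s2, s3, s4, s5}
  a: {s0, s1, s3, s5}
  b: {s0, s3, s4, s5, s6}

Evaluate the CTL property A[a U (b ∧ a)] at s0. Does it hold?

Sat(b ∧ a) = {s0, s3, s5}
A[a U (b ∧ a)]: least fixpoint, start Z0 = Sat((b ∧ a)) = {s0, s3, s5}, add states in Sat(a) with every successor in Z. Already a fixed point.
Sat(A[a U (b ∧ a)]) = {s0, s3, s5}
s0 ∈ Sat(A[a U (b ∧ a)]) = {s0, s3, s5}, so the formula holds at s0.

Yes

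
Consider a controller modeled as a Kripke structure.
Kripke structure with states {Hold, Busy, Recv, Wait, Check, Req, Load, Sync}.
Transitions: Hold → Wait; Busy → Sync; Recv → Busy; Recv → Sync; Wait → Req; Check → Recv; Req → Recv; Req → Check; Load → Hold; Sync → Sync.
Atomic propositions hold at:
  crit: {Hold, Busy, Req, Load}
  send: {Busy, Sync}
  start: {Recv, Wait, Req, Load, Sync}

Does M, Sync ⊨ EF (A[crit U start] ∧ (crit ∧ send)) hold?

No

A[crit U start]: least fixpoint, start Z0 = Sat(start) = {Recv, Wait, Req, Load, Sync}, add states in Sat(crit) with every successor in Z. Z1 = {Hold, Busy, Recv, Wait, Req, Load, Sync}; fixed.
Sat(A[crit U start]) = {Hold, Busy, Recv, Wait, Req, Load, Sync}
Sat(crit ∧ send) = {Busy}
Sat(A[crit U start] ∧ (crit ∧ send)) = {Busy}
EF (A[crit U start] ∧ (crit ∧ send)): least fixpoint, start Z0 = {Busy}, add states with some successor in Z. Z1 = {Busy, Recv}; Z2 = {Busy, Recv, Check, Req}; Z3 = {Busy, Recv, Wait, Check, Req}; Z4 = {Hold, Busy, Recv, Wait, Check, Req}; Z5 = {Hold, Busy, Recv, Wait, Check, Req, Load}; fixed.
Sat(EF (A[crit U start] ∧ (crit ∧ send))) = {Hold, Busy, Recv, Wait, Check, Req, Load}
Sync ∉ Sat(EF (A[crit U start] ∧ (crit ∧ send))) = {Hold, Busy, Recv, Wait, Check, Req, Load}, so the formula does not hold at Sync.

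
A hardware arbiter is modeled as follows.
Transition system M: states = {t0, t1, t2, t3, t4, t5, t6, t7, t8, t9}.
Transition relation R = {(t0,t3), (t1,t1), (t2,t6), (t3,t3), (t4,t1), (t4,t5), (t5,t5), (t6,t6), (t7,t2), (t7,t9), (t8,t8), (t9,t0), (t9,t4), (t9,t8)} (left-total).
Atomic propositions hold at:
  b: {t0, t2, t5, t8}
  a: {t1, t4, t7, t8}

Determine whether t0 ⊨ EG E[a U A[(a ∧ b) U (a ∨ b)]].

No

Sat(a ∧ b) = {t8}
Sat(a ∨ b) = {t0, t1, t2, t4, t5, t7, t8}
A[(a ∧ b) U (a ∨ b)]: least fixpoint, start Z0 = Sat((a ∨ b)) = {t0, t1, t2, t4, t5, t7, t8}, add states in Sat(a ∧ b) with every successor in Z. Already a fixed point.
Sat(A[(a ∧ b) U (a ∨ b)]) = {t0, t1, t2, t4, t5, t7, t8}
E[a U A[(a ∧ b) U (a ∨ b)]]: least fixpoint, start Z0 = Sat(A[(a ∧ b) U (a ∨ b)]) = {t0, t1, t2, t4, t5, t7, t8}, add states in Sat(a) with some successor in Z. Already a fixed point.
Sat(E[a U A[(a ∧ b) U (a ∨ b)]]) = {t0, t1, t2, t4, t5, t7, t8}
EG E[a U A[(a ∧ b) U (a ∨ b)]]: greatest fixpoint, start Z0 = {t0, t1, t2, t4, t5, t7, t8}, keep only states in Sat with some successor in Z. Z1 = {t1, t4, t5, t7, t8}; Z2 = {t1, t4, t5, t8}; fixed.
Sat(EG E[a U A[(a ∧ b) U (a ∨ b)]]) = {t1, t4, t5, t8}
t0 ∉ Sat(EG E[a U A[(a ∧ b) U (a ∨ b)]]) = {t1, t4, t5, t8}, so the formula does not hold at t0.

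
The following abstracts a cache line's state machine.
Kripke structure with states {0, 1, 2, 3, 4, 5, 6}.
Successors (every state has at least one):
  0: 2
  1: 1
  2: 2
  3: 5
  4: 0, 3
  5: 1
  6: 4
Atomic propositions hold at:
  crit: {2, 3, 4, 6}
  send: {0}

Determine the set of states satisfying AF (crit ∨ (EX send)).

Sat(EX send) = {s : some successor in {0}} = {4}
Sat(crit ∨ (EX send)) = {2, 3, 4, 6}
AF (crit ∨ (EX send)): least fixpoint, start Z0 = {2, 3, 4, 6}, add states with every successor in Z. Z1 = {0, 2, 3, 4, 6}; fixed.
Sat(AF (crit ∨ (EX send))) = {0, 2, 3, 4, 6}

{0, 2, 3, 4, 6}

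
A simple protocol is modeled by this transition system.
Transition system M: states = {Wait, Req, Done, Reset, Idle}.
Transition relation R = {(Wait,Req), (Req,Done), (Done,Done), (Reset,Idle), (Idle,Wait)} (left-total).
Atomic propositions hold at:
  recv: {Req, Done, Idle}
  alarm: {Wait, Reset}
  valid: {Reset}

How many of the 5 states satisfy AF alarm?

3

AF alarm: least fixpoint, start Z0 = {Wait, Reset}, add states with every successor in Z. Z1 = {Wait, Reset, Idle}; fixed.
Sat(AF alarm) = {Wait, Reset, Idle}
|Sat(AF alarm)| = |{Wait, Reset, Idle}| = 3.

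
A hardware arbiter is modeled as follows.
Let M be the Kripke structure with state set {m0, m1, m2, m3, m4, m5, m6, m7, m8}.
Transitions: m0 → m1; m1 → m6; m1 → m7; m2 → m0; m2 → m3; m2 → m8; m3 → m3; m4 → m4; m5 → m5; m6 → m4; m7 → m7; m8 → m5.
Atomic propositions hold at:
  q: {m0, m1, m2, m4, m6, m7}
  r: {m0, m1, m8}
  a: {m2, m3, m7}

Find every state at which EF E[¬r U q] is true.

Sat(¬r) = {m2, m3, m4, m5, m6, m7}
E[¬r U q]: least fixpoint, start Z0 = Sat(q) = {m0, m1, m2, m4, m6, m7}, add states in Sat(¬r) with some successor in Z. Already a fixed point.
Sat(E[¬r U q]) = {m0, m1, m2, m4, m6, m7}
EF E[¬r U q]: least fixpoint, start Z0 = {m0, m1, m2, m4, m6, m7}, add states with some successor in Z. Already a fixed point.
Sat(EF E[¬r U q]) = {m0, m1, m2, m4, m6, m7}

{m0, m1, m2, m4, m6, m7}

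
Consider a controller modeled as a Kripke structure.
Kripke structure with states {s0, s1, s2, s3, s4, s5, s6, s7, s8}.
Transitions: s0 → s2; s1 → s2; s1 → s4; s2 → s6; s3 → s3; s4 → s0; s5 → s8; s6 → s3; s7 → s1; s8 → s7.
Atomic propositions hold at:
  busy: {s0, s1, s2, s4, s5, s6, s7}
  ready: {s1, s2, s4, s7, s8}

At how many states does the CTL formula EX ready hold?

Sat(EX ready) = {s : some successor in {s1, s2, s4, s7, s8}} = {s0, s1, s5, s7, s8}
|Sat(EX ready)| = |{s0, s1, s5, s7, s8}| = 5.

5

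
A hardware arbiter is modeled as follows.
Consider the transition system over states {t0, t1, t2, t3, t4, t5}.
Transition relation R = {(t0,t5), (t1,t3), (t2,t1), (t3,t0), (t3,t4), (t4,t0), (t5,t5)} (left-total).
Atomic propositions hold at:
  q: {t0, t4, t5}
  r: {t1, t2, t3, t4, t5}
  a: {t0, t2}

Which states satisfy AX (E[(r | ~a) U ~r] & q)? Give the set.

{t3, t4}

Sat(~a) = {t1, t3, t4, t5}
Sat(r | ~a) = {t1, t2, t3, t4, t5}
Sat(~r) = {t0}
E[(r | ~a) U ~r]: least fixpoint, start Z0 = Sat(~r) = {t0}, add states in Sat(r | ~a) with some successor in Z. Z1 = {t0, t3, t4}; Z2 = {t0, t1, t3, t4}; Z3 = {t0, t1, t2, t3, t4}; fixed.
Sat(E[(r | ~a) U ~r]) = {t0, t1, t2, t3, t4}
Sat(E[(r | ~a) U ~r] & q) = {t0, t4}
Sat(AX (E[(r | ~a) U ~r] & q)) = {s : every successor in {t0, t4}} = {t3, t4}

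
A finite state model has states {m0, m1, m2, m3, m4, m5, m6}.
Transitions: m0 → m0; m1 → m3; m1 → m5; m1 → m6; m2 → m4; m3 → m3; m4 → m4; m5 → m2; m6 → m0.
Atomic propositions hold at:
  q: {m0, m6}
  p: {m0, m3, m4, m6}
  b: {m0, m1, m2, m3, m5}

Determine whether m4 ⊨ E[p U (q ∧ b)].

Sat(q ∧ b) = {m0}
E[p U (q ∧ b)]: least fixpoint, start Z0 = Sat((q ∧ b)) = {m0}, add states in Sat(p) with some successor in Z. Z1 = {m0, m6}; fixed.
Sat(E[p U (q ∧ b)]) = {m0, m6}
m4 ∉ Sat(E[p U (q ∧ b)]) = {m0, m6}, so the formula does not hold at m4.

No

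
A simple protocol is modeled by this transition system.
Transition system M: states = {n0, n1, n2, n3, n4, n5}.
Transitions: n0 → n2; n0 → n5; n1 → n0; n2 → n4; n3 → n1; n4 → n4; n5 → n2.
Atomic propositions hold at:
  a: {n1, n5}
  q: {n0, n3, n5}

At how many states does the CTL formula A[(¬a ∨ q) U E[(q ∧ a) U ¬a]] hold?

5

Sat(¬a) = {n0, n2, n3, n4}
Sat(¬a ∨ q) = {n0, n2, n3, n4, n5}
Sat(q ∧ a) = {n5}
E[(q ∧ a) U ¬a]: least fixpoint, start Z0 = Sat(¬a) = {n0, n2, n3, n4}, add states in Sat(q ∧ a) with some successor in Z. Z1 = {n0, n2, n3, n4, n5}; fixed.
Sat(E[(q ∧ a) U ¬a]) = {n0, n2, n3, n4, n5}
A[(¬a ∨ q) U E[(q ∧ a) U ¬a]]: least fixpoint, start Z0 = Sat(E[(q ∧ a) U ¬a]) = {n0, n2, n3, n4, n5}, add states in Sat(¬a ∨ q) with every successor in Z. Already a fixed point.
Sat(A[(¬a ∨ q) U E[(q ∧ a) U ¬a]]) = {n0, n2, n3, n4, n5}
|Sat(A[(¬a ∨ q) U E[(q ∧ a) U ¬a]])| = |{n0, n2, n3, n4, n5}| = 5.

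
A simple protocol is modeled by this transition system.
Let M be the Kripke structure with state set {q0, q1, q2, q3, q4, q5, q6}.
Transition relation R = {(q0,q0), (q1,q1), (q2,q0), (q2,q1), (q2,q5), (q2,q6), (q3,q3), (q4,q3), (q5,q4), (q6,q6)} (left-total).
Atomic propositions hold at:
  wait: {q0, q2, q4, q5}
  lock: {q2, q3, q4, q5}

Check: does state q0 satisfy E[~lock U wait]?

Yes

Sat(~lock) = {q0, q1, q6}
E[~lock U wait]: least fixpoint, start Z0 = Sat(wait) = {q0, q2, q4, q5}, add states in Sat(~lock) with some successor in Z. Already a fixed point.
Sat(E[~lock U wait]) = {q0, q2, q4, q5}
q0 ∈ Sat(E[~lock U wait]) = {q0, q2, q4, q5}, so the formula holds at q0.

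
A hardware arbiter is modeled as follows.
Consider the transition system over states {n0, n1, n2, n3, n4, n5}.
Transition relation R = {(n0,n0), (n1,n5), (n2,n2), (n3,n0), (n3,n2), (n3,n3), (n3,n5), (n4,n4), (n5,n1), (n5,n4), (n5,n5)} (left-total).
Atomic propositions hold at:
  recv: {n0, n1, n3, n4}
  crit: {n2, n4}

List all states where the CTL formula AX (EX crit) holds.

Sat(EX crit) = {s : some successor in {n2, n4}} = {n2, n3, n4, n5}
Sat(AX (EX crit)) = {s : every successor in {n2, n3, n4, n5}} = {n1, n2, n4}

{n1, n2, n4}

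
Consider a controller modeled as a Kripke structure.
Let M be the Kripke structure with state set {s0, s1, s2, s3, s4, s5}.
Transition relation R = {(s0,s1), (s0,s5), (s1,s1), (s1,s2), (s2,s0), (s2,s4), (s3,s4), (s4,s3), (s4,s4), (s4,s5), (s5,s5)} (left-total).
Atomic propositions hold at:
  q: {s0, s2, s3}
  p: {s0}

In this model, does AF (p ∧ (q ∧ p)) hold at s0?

Sat(q ∧ p) = {s0}
Sat(p ∧ (q ∧ p)) = {s0}
AF (p ∧ (q ∧ p)): least fixpoint, start Z0 = {s0}, add states with every successor in Z. Already a fixed point.
Sat(AF (p ∧ (q ∧ p))) = {s0}
s0 ∈ Sat(AF (p ∧ (q ∧ p))) = {s0}, so the formula holds at s0.

Yes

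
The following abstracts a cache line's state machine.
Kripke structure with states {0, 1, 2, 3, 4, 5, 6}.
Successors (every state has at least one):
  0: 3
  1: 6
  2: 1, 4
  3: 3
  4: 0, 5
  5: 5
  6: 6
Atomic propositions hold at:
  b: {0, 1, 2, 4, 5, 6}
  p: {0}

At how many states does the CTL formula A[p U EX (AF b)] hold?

5

AF b: least fixpoint, start Z0 = {0, 1, 2, 4, 5, 6}, add states with every successor in Z. Already a fixed point.
Sat(AF b) = {0, 1, 2, 4, 5, 6}
Sat(EX (AF b)) = {s : some successor in {0, 1, 2, 4, 5, 6}} = {1, 2, 4, 5, 6}
A[p U EX (AF b)]: least fixpoint, start Z0 = Sat(EX (AF b)) = {1, 2, 4, 5, 6}, add states in Sat(p) with every successor in Z. Already a fixed point.
Sat(A[p U EX (AF b)]) = {1, 2, 4, 5, 6}
|Sat(A[p U EX (AF b)])| = |{1, 2, 4, 5, 6}| = 5.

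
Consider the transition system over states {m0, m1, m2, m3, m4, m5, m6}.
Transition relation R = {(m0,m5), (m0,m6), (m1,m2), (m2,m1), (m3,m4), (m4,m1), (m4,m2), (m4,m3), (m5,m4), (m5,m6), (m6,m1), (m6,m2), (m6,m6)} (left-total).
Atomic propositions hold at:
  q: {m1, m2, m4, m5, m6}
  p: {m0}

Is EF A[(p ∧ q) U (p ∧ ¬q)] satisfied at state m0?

Yes

Sat(p ∧ q) = ∅
Sat(¬q) = {m0, m3}
Sat(p ∧ ¬q) = {m0}
A[(p ∧ q) U (p ∧ ¬q)]: least fixpoint, start Z0 = Sat((p ∧ ¬q)) = {m0}, add states in Sat(p ∧ q) with every successor in Z. Already a fixed point.
Sat(A[(p ∧ q) U (p ∧ ¬q)]) = {m0}
EF A[(p ∧ q) U (p ∧ ¬q)]: least fixpoint, start Z0 = {m0}, add states with some successor in Z. Already a fixed point.
Sat(EF A[(p ∧ q) U (p ∧ ¬q)]) = {m0}
m0 ∈ Sat(EF A[(p ∧ q) U (p ∧ ¬q)]) = {m0}, so the formula holds at m0.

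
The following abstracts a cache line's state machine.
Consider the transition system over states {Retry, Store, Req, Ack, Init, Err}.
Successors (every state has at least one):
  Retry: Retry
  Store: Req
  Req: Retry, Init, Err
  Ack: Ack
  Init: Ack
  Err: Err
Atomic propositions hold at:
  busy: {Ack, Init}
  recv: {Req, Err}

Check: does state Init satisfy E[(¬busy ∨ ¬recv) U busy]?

Sat(¬busy) = {Retry, Store, Req, Err}
Sat(¬recv) = {Retry, Store, Ack, Init}
Sat(¬busy ∨ ¬recv) = {Retry, Store, Req, Ack, Init, Err}
E[(¬busy ∨ ¬recv) U busy]: least fixpoint, start Z0 = Sat(busy) = {Ack, Init}, add states in Sat(¬busy ∨ ¬recv) with some successor in Z. Z1 = {Req, Ack, Init}; Z2 = {Store, Req, Ack, Init}; fixed.
Sat(E[(¬busy ∨ ¬recv) U busy]) = {Store, Req, Ack, Init}
Init ∈ Sat(E[(¬busy ∨ ¬recv) U busy]) = {Store, Req, Ack, Init}, so the formula holds at Init.

Yes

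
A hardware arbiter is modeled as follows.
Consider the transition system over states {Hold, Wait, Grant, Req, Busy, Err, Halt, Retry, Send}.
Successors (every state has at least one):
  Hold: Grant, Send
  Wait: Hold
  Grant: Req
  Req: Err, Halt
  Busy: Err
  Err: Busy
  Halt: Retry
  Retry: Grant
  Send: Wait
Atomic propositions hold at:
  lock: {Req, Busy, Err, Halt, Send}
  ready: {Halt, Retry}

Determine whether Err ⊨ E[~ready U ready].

Sat(~ready) = {Hold, Wait, Grant, Req, Busy, Err, Send}
E[~ready U ready]: least fixpoint, start Z0 = Sat(ready) = {Halt, Retry}, add states in Sat(~ready) with some successor in Z. Z1 = {Req, Halt, Retry}; Z2 = {Grant, Req, Halt, Retry}; Z3 = {Hold, Grant, Req, Halt, Retry}; Z4 = {Hold, Wait, Grant, Req, Halt, Retry}; Z5 = {Hold, Wait, Grant, Req, Halt, Retry, Send}; fixed.
Sat(E[~ready U ready]) = {Hold, Wait, Grant, Req, Halt, Retry, Send}
Err ∉ Sat(E[~ready U ready]) = {Hold, Wait, Grant, Req, Halt, Retry, Send}, so the formula does not hold at Err.

No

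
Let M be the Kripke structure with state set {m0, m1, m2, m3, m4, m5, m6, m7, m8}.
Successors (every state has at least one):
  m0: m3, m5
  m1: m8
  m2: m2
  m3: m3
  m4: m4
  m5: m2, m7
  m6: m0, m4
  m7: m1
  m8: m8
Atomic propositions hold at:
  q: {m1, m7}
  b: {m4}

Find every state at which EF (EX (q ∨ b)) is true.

{m0, m4, m5, m6, m7}

Sat(q ∨ b) = {m1, m4, m7}
Sat(EX (q ∨ b)) = {s : some successor in {m1, m4, m7}} = {m4, m5, m6, m7}
EF (EX (q ∨ b)): least fixpoint, start Z0 = {m4, m5, m6, m7}, add states with some successor in Z. Z1 = {m0, m4, m5, m6, m7}; fixed.
Sat(EF (EX (q ∨ b))) = {m0, m4, m5, m6, m7}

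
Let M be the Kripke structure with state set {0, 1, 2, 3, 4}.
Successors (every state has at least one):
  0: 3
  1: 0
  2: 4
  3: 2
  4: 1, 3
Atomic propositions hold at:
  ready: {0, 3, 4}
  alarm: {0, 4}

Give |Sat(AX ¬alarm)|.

3

Sat(¬alarm) = {1, 2, 3}
Sat(AX ¬alarm) = {s : every successor in {1, 2, 3}} = {0, 3, 4}
|Sat(AX ¬alarm)| = |{0, 3, 4}| = 3.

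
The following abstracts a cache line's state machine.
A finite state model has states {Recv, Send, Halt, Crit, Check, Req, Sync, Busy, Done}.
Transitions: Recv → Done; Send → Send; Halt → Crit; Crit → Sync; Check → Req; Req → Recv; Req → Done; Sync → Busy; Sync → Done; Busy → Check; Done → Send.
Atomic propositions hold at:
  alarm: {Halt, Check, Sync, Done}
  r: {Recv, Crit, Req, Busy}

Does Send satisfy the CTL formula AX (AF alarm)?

No

AF alarm: least fixpoint, start Z0 = {Halt, Check, Sync, Done}, add states with every successor in Z. Z1 = {Recv, Halt, Crit, Check, Sync, Busy, Done}; Z2 = {Recv, Halt, Crit, Check, Req, Sync, Busy, Done}; fixed.
Sat(AF alarm) = {Recv, Halt, Crit, Check, Req, Sync, Busy, Done}
Sat(AX (AF alarm)) = {s : every successor in {Recv, Halt, Crit, Check, Req, Sync, Busy, Done}} = {Recv, Halt, Crit, Check, Req, Sync, Busy}
Send ∉ Sat(AX (AF alarm)) = {Recv, Halt, Crit, Check, Req, Sync, Busy}, so the formula does not hold at Send.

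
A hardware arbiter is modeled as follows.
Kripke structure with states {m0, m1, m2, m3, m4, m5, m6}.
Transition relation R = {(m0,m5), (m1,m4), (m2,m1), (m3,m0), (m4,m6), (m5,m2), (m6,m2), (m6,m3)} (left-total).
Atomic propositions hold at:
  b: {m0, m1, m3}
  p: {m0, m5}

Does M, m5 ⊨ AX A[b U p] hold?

A[b U p]: least fixpoint, start Z0 = Sat(p) = {m0, m5}, add states in Sat(b) with every successor in Z. Z1 = {m0, m3, m5}; fixed.
Sat(A[b U p]) = {m0, m3, m5}
Sat(AX A[b U p]) = {s : every successor in {m0, m3, m5}} = {m0, m3}
m5 ∉ Sat(AX A[b U p]) = {m0, m3}, so the formula does not hold at m5.

No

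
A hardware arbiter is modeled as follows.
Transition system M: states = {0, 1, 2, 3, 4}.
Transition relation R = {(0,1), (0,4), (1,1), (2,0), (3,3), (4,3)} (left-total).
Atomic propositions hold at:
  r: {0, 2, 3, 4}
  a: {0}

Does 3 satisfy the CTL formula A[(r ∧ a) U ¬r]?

Sat(r ∧ a) = {0}
Sat(¬r) = {1}
A[(r ∧ a) U ¬r]: least fixpoint, start Z0 = Sat(¬r) = {1}, add states in Sat(r ∧ a) with every successor in Z. Already a fixed point.
Sat(A[(r ∧ a) U ¬r]) = {1}
3 ∉ Sat(A[(r ∧ a) U ¬r]) = {1}, so the formula does not hold at 3.

No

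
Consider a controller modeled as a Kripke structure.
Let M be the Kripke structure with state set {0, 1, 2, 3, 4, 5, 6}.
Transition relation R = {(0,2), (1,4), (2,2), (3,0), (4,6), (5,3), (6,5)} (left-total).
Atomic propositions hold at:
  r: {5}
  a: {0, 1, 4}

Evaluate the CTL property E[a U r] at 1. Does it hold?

E[a U r]: least fixpoint, start Z0 = Sat(r) = {5}, add states in Sat(a) with some successor in Z. Already a fixed point.
Sat(E[a U r]) = {5}
1 ∉ Sat(E[a U r]) = {5}, so the formula does not hold at 1.

No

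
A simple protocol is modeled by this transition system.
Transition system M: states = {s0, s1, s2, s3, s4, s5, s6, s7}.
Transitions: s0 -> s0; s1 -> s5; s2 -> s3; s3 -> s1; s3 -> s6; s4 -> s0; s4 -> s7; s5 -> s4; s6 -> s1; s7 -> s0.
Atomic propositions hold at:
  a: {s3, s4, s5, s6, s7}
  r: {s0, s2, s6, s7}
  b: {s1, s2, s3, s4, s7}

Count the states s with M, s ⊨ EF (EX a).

Sat(EX a) = {s : some successor in {s3, s4, s5, s6, s7}} = {s1, s2, s3, s4, s5}
EF (EX a): least fixpoint, start Z0 = {s1, s2, s3, s4, s5}, add states with some successor in Z. Z1 = {s1, s2, s3, s4, s5, s6}; fixed.
Sat(EF (EX a)) = {s1, s2, s3, s4, s5, s6}
|Sat(EF (EX a))| = |{s1, s2, s3, s4, s5, s6}| = 6.

6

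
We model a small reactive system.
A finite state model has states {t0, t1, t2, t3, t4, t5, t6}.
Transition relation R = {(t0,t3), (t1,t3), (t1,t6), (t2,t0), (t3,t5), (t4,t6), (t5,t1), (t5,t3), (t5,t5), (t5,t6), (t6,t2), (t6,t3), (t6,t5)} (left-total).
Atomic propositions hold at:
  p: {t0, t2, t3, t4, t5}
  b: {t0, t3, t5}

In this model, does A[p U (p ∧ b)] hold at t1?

Sat(p ∧ b) = {t0, t3, t5}
A[p U (p ∧ b)]: least fixpoint, start Z0 = Sat((p ∧ b)) = {t0, t3, t5}, add states in Sat(p) with every successor in Z. Z1 = {t0, t2, t3, t5}; fixed.
Sat(A[p U (p ∧ b)]) = {t0, t2, t3, t5}
t1 ∉ Sat(A[p U (p ∧ b)]) = {t0, t2, t3, t5}, so the formula does not hold at t1.

No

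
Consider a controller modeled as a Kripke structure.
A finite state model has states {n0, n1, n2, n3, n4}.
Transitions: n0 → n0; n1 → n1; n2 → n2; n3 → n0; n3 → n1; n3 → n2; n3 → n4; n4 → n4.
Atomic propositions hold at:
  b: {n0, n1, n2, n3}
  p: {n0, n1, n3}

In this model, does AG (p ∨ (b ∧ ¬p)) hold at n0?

Yes

Sat(¬p) = {n2, n4}
Sat(b ∧ ¬p) = {n2}
Sat(p ∨ (b ∧ ¬p)) = {n0, n1, n2, n3}
AG (p ∨ (b ∧ ¬p)): greatest fixpoint, start Z0 = {n0, n1, n2, n3}, keep only states in Sat with every successor in Z. Z1 = {n0, n1, n2}; fixed.
Sat(AG (p ∨ (b ∧ ¬p))) = {n0, n1, n2}
n0 ∈ Sat(AG (p ∨ (b ∧ ¬p))) = {n0, n1, n2}, so the formula holds at n0.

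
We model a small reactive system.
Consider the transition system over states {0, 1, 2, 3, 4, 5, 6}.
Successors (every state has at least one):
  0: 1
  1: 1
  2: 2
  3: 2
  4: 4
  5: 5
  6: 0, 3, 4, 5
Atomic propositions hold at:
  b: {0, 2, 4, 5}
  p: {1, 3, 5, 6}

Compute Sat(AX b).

Sat(AX b) = {s : every successor in {0, 2, 4, 5}} = {2, 3, 4, 5}

{2, 3, 4, 5}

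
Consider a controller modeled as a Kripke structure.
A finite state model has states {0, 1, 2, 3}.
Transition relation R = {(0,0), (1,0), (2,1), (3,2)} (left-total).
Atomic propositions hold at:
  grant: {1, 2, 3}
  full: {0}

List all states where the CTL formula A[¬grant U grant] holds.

Sat(¬grant) = {0}
A[¬grant U grant]: least fixpoint, start Z0 = Sat(grant) = {1, 2, 3}, add states in Sat(¬grant) with every successor in Z. Already a fixed point.
Sat(A[¬grant U grant]) = {1, 2, 3}

{1, 2, 3}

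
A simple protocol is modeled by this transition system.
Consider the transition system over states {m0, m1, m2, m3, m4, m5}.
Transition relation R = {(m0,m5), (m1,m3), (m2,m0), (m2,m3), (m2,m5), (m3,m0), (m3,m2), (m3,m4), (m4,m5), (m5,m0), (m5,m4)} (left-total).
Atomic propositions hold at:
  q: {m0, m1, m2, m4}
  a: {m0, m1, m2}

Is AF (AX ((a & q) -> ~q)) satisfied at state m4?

Yes

Sat(a & q) = {m0, m1, m2}
Sat(~q) = {m3, m5}
Sat((a & q) -> ~q) = {m3, m4, m5}
Sat(AX ((a & q) -> ~q)) = {s : every successor in {m3, m4, m5}} = {m0, m1, m4}
AF (AX ((a & q) -> ~q)): least fixpoint, start Z0 = {m0, m1, m4}, add states with every successor in Z. Z1 = {m0, m1, m4, m5}; fixed.
Sat(AF (AX ((a & q) -> ~q))) = {m0, m1, m4, m5}
m4 ∈ Sat(AF (AX ((a & q) -> ~q))) = {m0, m1, m4, m5}, so the formula holds at m4.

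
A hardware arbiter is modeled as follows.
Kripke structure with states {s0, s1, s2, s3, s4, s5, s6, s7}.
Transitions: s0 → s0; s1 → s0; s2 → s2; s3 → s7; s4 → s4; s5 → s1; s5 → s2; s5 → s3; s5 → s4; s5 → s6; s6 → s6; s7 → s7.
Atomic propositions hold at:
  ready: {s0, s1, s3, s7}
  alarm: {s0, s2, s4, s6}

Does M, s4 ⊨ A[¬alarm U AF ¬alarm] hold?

No

Sat(¬alarm) = {s1, s3, s5, s7}
AF ¬alarm: least fixpoint, start Z0 = {s1, s3, s5, s7}, add states with every successor in Z. Already a fixed point.
Sat(AF ¬alarm) = {s1, s3, s5, s7}
A[¬alarm U AF ¬alarm]: least fixpoint, start Z0 = Sat(AF ¬alarm) = {s1, s3, s5, s7}, add states in Sat(¬alarm) with every successor in Z. Already a fixed point.
Sat(A[¬alarm U AF ¬alarm]) = {s1, s3, s5, s7}
s4 ∉ Sat(A[¬alarm U AF ¬alarm]) = {s1, s3, s5, s7}, so the formula does not hold at s4.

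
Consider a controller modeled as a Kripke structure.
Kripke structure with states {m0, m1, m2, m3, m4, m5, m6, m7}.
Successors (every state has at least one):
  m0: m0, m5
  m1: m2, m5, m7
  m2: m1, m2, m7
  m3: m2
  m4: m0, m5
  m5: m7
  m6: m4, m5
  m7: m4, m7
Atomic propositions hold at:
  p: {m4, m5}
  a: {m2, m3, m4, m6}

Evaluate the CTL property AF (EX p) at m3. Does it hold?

No

Sat(EX p) = {s : some successor in {m4, m5}} = {m0, m1, m4, m6, m7}
AF (EX p): least fixpoint, start Z0 = {m0, m1, m4, m6, m7}, add states with every successor in Z. Z1 = {m0, m1, m4, m5, m6, m7}; fixed.
Sat(AF (EX p)) = {m0, m1, m4, m5, m6, m7}
m3 ∉ Sat(AF (EX p)) = {m0, m1, m4, m5, m6, m7}, so the formula does not hold at m3.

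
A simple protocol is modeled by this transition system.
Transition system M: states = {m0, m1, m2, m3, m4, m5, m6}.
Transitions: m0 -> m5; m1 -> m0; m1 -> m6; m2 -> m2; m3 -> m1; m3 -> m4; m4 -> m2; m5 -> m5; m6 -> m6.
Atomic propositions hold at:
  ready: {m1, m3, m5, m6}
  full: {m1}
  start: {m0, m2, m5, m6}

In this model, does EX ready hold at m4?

Sat(EX ready) = {s : some successor in {m1, m3, m5, m6}} = {m0, m1, m3, m5, m6}
m4 ∉ Sat(EX ready) = {m0, m1, m3, m5, m6}, so the formula does not hold at m4.

No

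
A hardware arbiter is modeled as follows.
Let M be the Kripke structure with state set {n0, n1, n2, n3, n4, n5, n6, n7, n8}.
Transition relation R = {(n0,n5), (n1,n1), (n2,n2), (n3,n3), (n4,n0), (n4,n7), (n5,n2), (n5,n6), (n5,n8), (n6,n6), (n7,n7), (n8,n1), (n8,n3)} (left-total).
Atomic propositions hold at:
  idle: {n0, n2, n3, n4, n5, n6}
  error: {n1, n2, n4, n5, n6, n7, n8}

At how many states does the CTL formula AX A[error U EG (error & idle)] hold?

Sat(error & idle) = {n2, n4, n5, n6}
EG (error & idle): greatest fixpoint, start Z0 = {n2, n4, n5, n6}, keep only states in Sat with some successor in Z. Z1 = {n2, n5, n6}; fixed.
Sat(EG (error & idle)) = {n2, n5, n6}
A[error U EG (error & idle)]: least fixpoint, start Z0 = Sat(EG (error & idle)) = {n2, n5, n6}, add states in Sat(error) with every successor in Z. Already a fixed point.
Sat(A[error U EG (error & idle)]) = {n2, n5, n6}
Sat(AX A[error U EG (error & idle)]) = {s : every successor in {n2, n5, n6}} = {n0, n2, n6}
|Sat(AX A[error U EG (error & idle)])| = |{n0, n2, n6}| = 3.

3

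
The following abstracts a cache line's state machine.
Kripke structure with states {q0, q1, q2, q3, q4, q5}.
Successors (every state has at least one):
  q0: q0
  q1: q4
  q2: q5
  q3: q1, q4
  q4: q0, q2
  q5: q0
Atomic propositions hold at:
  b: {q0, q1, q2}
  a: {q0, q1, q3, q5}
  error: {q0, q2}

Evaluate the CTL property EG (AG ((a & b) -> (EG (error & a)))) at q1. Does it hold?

No

Sat(a & b) = {q0, q1}
Sat(error & a) = {q0}
EG (error & a): greatest fixpoint, start Z0 = {q0}, keep only states in Sat with some successor in Z. Already a fixed point.
Sat(EG (error & a)) = {q0}
Sat((a & b) -> (EG (error & a))) = {q0, q2, q3, q4, q5}
AG ((a & b) -> (EG (error & a))): greatest fixpoint, start Z0 = {q0, q2, q3, q4, q5}, keep only states in Sat with every successor in Z. Z1 = {q0, q2, q4, q5}; fixed.
Sat(AG ((a & b) -> (EG (error & a)))) = {q0, q2, q4, q5}
EG (AG ((a & b) -> (EG (error & a)))): greatest fixpoint, start Z0 = {q0, q2, q4, q5}, keep only states in Sat with some successor in Z. Already a fixed point.
Sat(EG (AG ((a & b) -> (EG (error & a))))) = {q0, q2, q4, q5}
q1 ∉ Sat(EG (AG ((a & b) -> (EG (error & a))))) = {q0, q2, q4, q5}, so the formula does not hold at q1.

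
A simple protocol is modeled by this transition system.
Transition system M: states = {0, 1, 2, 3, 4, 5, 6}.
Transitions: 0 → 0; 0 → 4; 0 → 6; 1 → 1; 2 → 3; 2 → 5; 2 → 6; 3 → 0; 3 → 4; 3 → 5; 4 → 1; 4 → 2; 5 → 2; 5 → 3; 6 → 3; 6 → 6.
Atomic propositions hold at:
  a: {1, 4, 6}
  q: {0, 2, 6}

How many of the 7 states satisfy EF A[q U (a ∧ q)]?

Sat(a ∧ q) = {6}
A[q U (a ∧ q)]: least fixpoint, start Z0 = Sat((a ∧ q)) = {6}, add states in Sat(q) with every successor in Z. Already a fixed point.
Sat(A[q U (a ∧ q)]) = {6}
EF A[q U (a ∧ q)]: least fixpoint, start Z0 = {6}, add states with some successor in Z. Z1 = {0, 2, 6}; Z2 = {0, 2, 3, 4, 5, 6}; fixed.
Sat(EF A[q U (a ∧ q)]) = {0, 2, 3, 4, 5, 6}
|Sat(EF A[q U (a ∧ q)])| = |{0, 2, 3, 4, 5, 6}| = 6.

6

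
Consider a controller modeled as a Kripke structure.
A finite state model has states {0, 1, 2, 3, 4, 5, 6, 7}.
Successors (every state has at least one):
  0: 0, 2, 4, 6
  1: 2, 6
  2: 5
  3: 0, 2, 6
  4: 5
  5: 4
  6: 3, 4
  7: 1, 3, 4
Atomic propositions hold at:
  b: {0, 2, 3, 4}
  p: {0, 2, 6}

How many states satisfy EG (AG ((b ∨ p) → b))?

Sat(b ∨ p) = {0, 2, 3, 4, 6}
Sat((b ∨ p) → b) = {0, 1, 2, 3, 4, 5, 7}
AG ((b ∨ p) → b): greatest fixpoint, start Z0 = {0, 1, 2, 3, 4, 5, 7}, keep only states in Sat with every successor in Z. Z1 = {2, 4, 5, 7}; Z2 = {2, 4, 5}; fixed.
Sat(AG ((b ∨ p) → b)) = {2, 4, 5}
EG (AG ((b ∨ p) → b)): greatest fixpoint, start Z0 = {2, 4, 5}, keep only states in Sat with some successor in Z. Already a fixed point.
Sat(EG (AG ((b ∨ p) → b))) = {2, 4, 5}
|Sat(EG (AG ((b ∨ p) → b)))| = |{2, 4, 5}| = 3.

3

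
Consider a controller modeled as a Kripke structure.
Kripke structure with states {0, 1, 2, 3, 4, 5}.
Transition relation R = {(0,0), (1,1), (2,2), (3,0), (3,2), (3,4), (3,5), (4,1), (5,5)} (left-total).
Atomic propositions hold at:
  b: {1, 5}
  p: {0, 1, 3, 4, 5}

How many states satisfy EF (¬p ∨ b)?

Sat(¬p) = {2}
Sat(¬p ∨ b) = {1, 2, 5}
EF (¬p ∨ b): least fixpoint, start Z0 = {1, 2, 5}, add states with some successor in Z. Z1 = {1, 2, 3, 4, 5}; fixed.
Sat(EF (¬p ∨ b)) = {1, 2, 3, 4, 5}
|Sat(EF (¬p ∨ b))| = |{1, 2, 3, 4, 5}| = 5.

5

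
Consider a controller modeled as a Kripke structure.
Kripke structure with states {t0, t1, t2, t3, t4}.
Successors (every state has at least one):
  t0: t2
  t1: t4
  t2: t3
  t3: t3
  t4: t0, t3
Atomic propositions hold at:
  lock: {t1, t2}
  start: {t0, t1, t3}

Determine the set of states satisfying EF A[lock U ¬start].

Sat(¬start) = {t2, t4}
A[lock U ¬start]: least fixpoint, start Z0 = Sat(¬start) = {t2, t4}, add states in Sat(lock) with every successor in Z. Z1 = {t1, t2, t4}; fixed.
Sat(A[lock U ¬start]) = {t1, t2, t4}
EF A[lock U ¬start]: least fixpoint, start Z0 = {t1, t2, t4}, add states with some successor in Z. Z1 = {t0, t1, t2, t4}; fixed.
Sat(EF A[lock U ¬start]) = {t0, t1, t2, t4}

{t0, t1, t2, t4}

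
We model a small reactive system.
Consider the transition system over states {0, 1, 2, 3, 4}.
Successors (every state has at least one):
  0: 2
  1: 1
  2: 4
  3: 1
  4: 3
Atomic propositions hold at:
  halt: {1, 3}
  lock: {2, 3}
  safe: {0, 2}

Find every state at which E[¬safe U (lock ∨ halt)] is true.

Sat(¬safe) = {1, 3, 4}
Sat(lock ∨ halt) = {1, 2, 3}
E[¬safe U (lock ∨ halt)]: least fixpoint, start Z0 = Sat((lock ∨ halt)) = {1, 2, 3}, add states in Sat(¬safe) with some successor in Z. Z1 = {1, 2, 3, 4}; fixed.
Sat(E[¬safe U (lock ∨ halt)]) = {1, 2, 3, 4}

{1, 2, 3, 4}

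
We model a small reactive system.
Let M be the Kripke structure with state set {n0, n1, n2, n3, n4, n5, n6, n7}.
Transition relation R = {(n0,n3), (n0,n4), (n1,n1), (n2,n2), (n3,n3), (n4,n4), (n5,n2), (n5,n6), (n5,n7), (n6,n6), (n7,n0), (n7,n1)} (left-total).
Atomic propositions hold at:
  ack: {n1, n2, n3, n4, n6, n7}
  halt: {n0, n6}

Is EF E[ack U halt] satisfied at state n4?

No

E[ack U halt]: least fixpoint, start Z0 = Sat(halt) = {n0, n6}, add states in Sat(ack) with some successor in Z. Z1 = {n0, n6, n7}; fixed.
Sat(E[ack U halt]) = {n0, n6, n7}
EF E[ack U halt]: least fixpoint, start Z0 = {n0, n6, n7}, add states with some successor in Z. Z1 = {n0, n5, n6, n7}; fixed.
Sat(EF E[ack U halt]) = {n0, n5, n6, n7}
n4 ∉ Sat(EF E[ack U halt]) = {n0, n5, n6, n7}, so the formula does not hold at n4.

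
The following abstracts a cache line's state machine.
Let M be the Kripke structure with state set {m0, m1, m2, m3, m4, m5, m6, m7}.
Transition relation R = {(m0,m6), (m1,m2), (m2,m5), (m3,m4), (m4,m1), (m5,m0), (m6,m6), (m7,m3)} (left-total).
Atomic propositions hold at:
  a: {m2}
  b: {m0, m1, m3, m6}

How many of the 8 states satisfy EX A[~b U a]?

Sat(~b) = {m2, m4, m5, m7}
A[~b U a]: least fixpoint, start Z0 = Sat(a) = {m2}, add states in Sat(~b) with every successor in Z. Already a fixed point.
Sat(A[~b U a]) = {m2}
Sat(EX A[~b U a]) = {s : some successor in {m2}} = {m1}
|Sat(EX A[~b U a])| = |{m1}| = 1.

1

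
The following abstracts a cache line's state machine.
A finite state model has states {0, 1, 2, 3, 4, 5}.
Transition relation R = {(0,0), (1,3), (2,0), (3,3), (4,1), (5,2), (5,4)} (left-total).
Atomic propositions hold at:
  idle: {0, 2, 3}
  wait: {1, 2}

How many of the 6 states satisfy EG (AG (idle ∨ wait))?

4

Sat(idle ∨ wait) = {0, 1, 2, 3}
AG (idle ∨ wait): greatest fixpoint, start Z0 = {0, 1, 2, 3}, keep only states in Sat with every successor in Z. Already a fixed point.
Sat(AG (idle ∨ wait)) = {0, 1, 2, 3}
EG (AG (idle ∨ wait)): greatest fixpoint, start Z0 = {0, 1, 2, 3}, keep only states in Sat with some successor in Z. Already a fixed point.
Sat(EG (AG (idle ∨ wait))) = {0, 1, 2, 3}
|Sat(EG (AG (idle ∨ wait)))| = |{0, 1, 2, 3}| = 4.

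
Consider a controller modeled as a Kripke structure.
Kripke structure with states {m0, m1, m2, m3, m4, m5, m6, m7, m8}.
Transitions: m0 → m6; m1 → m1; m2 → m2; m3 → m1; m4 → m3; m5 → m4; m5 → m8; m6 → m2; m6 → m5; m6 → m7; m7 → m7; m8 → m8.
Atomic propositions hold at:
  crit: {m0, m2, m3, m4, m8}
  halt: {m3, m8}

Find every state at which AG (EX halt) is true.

Sat(EX halt) = {s : some successor in {m3, m8}} = {m4, m5, m8}
AG (EX halt): greatest fixpoint, start Z0 = {m4, m5, m8}, keep only states in Sat with every successor in Z. Z1 = {m5, m8}; Z2 = {m8}; fixed.
Sat(AG (EX halt)) = {m8}

{m8}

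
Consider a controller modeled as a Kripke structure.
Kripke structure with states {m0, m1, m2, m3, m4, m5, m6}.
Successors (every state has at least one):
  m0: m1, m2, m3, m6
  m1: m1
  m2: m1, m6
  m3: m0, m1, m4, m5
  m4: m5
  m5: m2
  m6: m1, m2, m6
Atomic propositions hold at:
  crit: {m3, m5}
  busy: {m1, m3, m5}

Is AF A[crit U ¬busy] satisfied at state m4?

Sat(¬busy) = {m0, m2, m4, m6}
A[crit U ¬busy]: least fixpoint, start Z0 = Sat(¬busy) = {m0, m2, m4, m6}, add states in Sat(crit) with every successor in Z. Z1 = {m0, m2, m4, m5, m6}; fixed.
Sat(A[crit U ¬busy]) = {m0, m2, m4, m5, m6}
AF A[crit U ¬busy]: least fixpoint, start Z0 = {m0, m2, m4, m5, m6}, add states with every successor in Z. Already a fixed point.
Sat(AF A[crit U ¬busy]) = {m0, m2, m4, m5, m6}
m4 ∈ Sat(AF A[crit U ¬busy]) = {m0, m2, m4, m5, m6}, so the formula holds at m4.

Yes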